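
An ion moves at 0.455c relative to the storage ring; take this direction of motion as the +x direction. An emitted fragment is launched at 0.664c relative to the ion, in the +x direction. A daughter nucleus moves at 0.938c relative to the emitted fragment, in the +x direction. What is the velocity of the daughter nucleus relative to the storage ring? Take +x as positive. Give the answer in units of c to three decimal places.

Apply u = (u' + v)/(1 + u'v/c²) successively, working outward toward the storage ring.
Start: velocity of the ion relative to the storage ring = 0.4550c.
Compose with the emitted fragment (u' = 0.664 in the ion frame): u_1 = (0.664 + 0.455) / (1 + 0.664·0.455) = 1.1190/1.3021 = 0.8594.
Compose with the daughter nucleus (u' = 0.938 in the emitted fragment frame): u_2 = (0.938 + 0.859) / (1 + 0.938·0.859) = 1.7974/1.8061 = 0.9952.

0.995c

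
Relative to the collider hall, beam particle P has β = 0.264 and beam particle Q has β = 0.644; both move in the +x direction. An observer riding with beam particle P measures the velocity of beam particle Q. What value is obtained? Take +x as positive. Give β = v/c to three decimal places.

β = +0.458

β_A = 0.264, β_B = 0.644.
Transform to A's frame with the inverse velocity-addition law: u' = (u − v)/(1 − uv/c²), taking u = β_B and v = β_A.
u' = (0.644 − 0.264) / (1 − (0.264)(0.644)) = 0.3800/0.8300 = 0.4578.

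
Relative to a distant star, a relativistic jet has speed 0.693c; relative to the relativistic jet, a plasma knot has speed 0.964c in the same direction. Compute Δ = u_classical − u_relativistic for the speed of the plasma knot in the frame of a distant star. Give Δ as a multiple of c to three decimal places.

Galilean: u_cl = 0.964 + 0.693 = 1.6570.
Relativistic: u_rel = (0.964 + 0.693) / (1 + 0.964·0.693) = 1.6570/1.6681 = 0.9934.
Δ = 1.6570 − 0.9934 = 0.6636.
(The classical prediction exceeds c; the relativistic result does not.)

Δ = 0.664c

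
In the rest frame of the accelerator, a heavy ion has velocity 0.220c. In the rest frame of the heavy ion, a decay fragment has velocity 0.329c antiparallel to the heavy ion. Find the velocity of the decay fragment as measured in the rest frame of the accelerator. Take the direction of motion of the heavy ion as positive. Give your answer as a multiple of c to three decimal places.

-0.118c

With v = 0.220 and u' = -0.329 (in units of c),
u = (u' + v)/(1 + u'v/c²):
u = (-0.329 + 0.220) / (1 + (-0.329)·0.220) = -0.1090/0.9276 = -0.1175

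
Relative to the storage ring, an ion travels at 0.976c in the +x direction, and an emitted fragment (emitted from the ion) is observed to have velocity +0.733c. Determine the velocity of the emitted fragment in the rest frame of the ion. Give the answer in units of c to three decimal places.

-0.854c

Invert the composition law: u' = (u − v)/(1 − uv/c²).
u' = (0.733 − 0.976) / (1 − (0.733)(0.976)) = -0.2430/0.2846 = -0.8539.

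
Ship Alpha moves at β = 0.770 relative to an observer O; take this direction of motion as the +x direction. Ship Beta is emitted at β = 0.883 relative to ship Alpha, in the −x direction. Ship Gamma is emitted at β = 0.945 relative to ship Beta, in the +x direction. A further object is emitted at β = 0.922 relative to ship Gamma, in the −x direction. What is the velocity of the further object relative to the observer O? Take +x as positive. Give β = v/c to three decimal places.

β = -0.186

Apply u = (u' + v)/(1 + u'v/c²) successively, working outward toward the observer O.
Start: velocity of ship Alpha relative to the observer O = 0.7700c.
Compose with ship Beta (u' = -0.883 in ship Alpha frame): u_1 = (-0.883 + 0.770) / (1 + (-0.883)·0.770) = -0.1130/0.3201 = -0.3530.
Compose with ship Gamma (u' = 0.945 in ship Beta frame): u_2 = (0.945 + (-0.353)) / (1 + 0.945·(-0.353)) = 0.5920/0.6664 = 0.8883.
Compose with the further object (u' = -0.922 in ship Gamma frame): u_3 = (-0.922 + 0.888) / (1 + (-0.922)·0.888) = -0.0337/0.1810 = -0.1861.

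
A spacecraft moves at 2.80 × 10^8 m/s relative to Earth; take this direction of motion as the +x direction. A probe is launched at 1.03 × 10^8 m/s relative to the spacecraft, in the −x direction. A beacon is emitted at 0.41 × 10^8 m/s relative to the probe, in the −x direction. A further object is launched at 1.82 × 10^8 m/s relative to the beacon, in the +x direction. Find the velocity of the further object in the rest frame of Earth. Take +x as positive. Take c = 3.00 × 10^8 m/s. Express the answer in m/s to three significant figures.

+2.87 × 10^8 m/s

Apply u = (u' + v)/(1 + u'v/c²) successively, working outward toward Earth.
(Dividing each given speed by c = 3.00 × 10^8 m/s to work in units of c.)
Start: velocity of the spacecraft relative to Earth = 0.9333c.
Compose with the probe (u' = -0.343 in the spacecraft frame): u_1 = (-0.343 + 0.933) / (1 + (-0.343)·0.933) = 0.5900/0.6796 = 0.8682.
Compose with the beacon (u' = -0.137 in the probe frame): u_2 = (-0.137 + 0.868) / (1 + (-0.137)·0.868) = 0.7315/0.8813 = 0.8300.
Compose with the further object (u' = 0.607 in the beacon frame): u_3 = (0.607 + 0.830) / (1 + 0.607·0.830) = 1.4367/1.5036 = 0.9555.
So u = 0.9555 × 3.00 × 10^8 m/s.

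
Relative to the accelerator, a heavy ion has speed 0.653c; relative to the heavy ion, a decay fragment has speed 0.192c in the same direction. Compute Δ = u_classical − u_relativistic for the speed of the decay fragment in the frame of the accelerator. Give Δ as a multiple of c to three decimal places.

Galilean: u_cl = 0.192 + 0.653 = 0.8450.
Relativistic: u_rel = (0.192 + 0.653) / (1 + 0.192·0.653) = 0.8450/1.1254 = 0.7509.
Δ = 0.8450 − 0.7509 = 0.0941.

Δ = 0.094c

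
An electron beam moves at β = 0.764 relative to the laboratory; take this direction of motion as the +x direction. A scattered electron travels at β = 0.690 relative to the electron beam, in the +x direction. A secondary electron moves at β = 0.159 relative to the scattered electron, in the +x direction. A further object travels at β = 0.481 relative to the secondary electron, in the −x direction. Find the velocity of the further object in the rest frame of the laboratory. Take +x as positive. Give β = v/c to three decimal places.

β = +0.903

Apply u = (u' + v)/(1 + u'v/c²) successively, working outward toward the laboratory.
Start: velocity of the electron beam relative to the laboratory = 0.7640c.
Compose with the scattered electron (u' = 0.690 in the electron beam frame): u_1 = (0.690 + 0.764) / (1 + 0.690·0.764) = 1.4540/1.5272 = 0.9521.
Compose with the secondary electron (u' = 0.159 in the scattered electron frame): u_2 = (0.159 + 0.952) / (1 + 0.159·0.952) = 1.1111/1.1514 = 0.9650.
Compose with the further object (u' = -0.481 in the secondary electron frame): u_3 = (-0.481 + 0.965) / (1 + (-0.481)·0.965) = 0.4840/0.5358 = 0.9033.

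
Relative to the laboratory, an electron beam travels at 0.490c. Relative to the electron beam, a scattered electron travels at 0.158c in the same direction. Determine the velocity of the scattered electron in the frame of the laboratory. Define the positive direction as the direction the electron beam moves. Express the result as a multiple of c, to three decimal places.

0.601c

With v = 0.490 and u' = 0.158 (in units of c),
u = (u' + v)/(1 + u'v/c²):
u = (0.158 + 0.490) / (1 + 0.158·0.490) = 0.6480/1.0774 = 0.6014
(Galilean addition would give +0.648c.)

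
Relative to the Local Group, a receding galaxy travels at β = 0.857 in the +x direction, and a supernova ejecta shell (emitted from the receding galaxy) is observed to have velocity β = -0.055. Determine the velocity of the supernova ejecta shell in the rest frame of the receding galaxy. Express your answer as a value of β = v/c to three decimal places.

Invert the composition law: u' = (u − v)/(1 − uv/c²).
u' = (-0.055 − 0.857) / (1 − (-0.055)(0.857)) = -0.9120/1.0471 = -0.8709.

β = -0.871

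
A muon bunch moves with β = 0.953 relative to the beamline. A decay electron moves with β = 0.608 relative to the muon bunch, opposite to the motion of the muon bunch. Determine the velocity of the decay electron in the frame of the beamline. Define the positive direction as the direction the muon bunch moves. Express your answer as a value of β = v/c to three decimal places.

With v = 0.953 and u' = -0.608 (in units of c),
u = (u' + v)/(1 + u'v/c²):
u = (-0.608 + 0.953) / (1 + (-0.608)·0.953) = 0.3450/0.4206 = 0.8203

β = +0.820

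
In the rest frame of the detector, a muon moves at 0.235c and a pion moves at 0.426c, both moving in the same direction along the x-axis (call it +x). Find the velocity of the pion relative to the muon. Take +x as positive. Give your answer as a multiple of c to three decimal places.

β_A = 0.235, β_B = 0.426.
Transform to A's frame with the inverse velocity-addition law: u' = (u − v)/(1 − uv/c²), taking u = β_B and v = β_A.
u' = (0.426 − 0.235) / (1 − (0.235)(0.426)) = 0.1910/0.8999 = 0.2122.

+0.212c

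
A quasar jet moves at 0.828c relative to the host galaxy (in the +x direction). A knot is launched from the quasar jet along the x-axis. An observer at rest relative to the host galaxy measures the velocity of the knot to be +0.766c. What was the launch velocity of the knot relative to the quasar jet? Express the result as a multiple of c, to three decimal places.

Invert the composition law: u' = (u − v)/(1 − uv/c²).
u' = (0.766 − 0.828) / (1 − (0.766)(0.828)) = -0.0620/0.3658 = -0.1695.

-0.170c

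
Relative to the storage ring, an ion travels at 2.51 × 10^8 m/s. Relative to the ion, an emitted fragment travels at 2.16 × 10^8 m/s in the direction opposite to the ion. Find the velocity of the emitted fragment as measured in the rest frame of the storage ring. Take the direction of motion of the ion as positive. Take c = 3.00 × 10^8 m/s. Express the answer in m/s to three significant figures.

In units of c (dividing by 3.00 × 10^8 m/s): v = 0.837, u' = -0.720.
u = (u' + v)/(1 + u'v/c²):
u = (-0.720 + 0.837) / (1 + (-0.720)·0.837) = 0.1167/0.3976 = 0.2934
(Galilean addition would give +0.117c.)
Converting back: u = 0.2934 × 3.00 × 10^8 m/s.

+8.80 × 10^7 m/s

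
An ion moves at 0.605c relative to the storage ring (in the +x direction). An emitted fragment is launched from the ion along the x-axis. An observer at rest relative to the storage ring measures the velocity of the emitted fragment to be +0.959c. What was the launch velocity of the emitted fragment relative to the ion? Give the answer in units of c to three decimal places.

Invert the composition law: u' = (u − v)/(1 − uv/c²).
u' = (0.959 − 0.605) / (1 − (0.959)(0.605)) = 0.3540/0.4198 = 0.8432.

+0.843c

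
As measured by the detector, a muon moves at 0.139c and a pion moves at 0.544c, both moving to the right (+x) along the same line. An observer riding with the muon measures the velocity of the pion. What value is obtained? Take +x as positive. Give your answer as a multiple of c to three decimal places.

+0.438c

β_A = 0.139, β_B = 0.544.
Transform to A's frame with the inverse velocity-addition law: u' = (u − v)/(1 − uv/c²), taking u = β_B and v = β_A.
u' = (0.544 − 0.139) / (1 − (0.139)(0.544)) = 0.4050/0.9244 = 0.4381.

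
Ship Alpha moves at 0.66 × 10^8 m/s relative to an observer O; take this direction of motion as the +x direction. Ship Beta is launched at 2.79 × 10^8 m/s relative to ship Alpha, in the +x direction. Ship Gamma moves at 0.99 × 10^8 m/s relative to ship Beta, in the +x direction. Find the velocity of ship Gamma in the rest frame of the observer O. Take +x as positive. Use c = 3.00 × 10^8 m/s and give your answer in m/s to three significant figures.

2.93 × 10^8 m/s

Apply u = (u' + v)/(1 + u'v/c²) successively, working outward toward the observer O.
(Dividing each given speed by c = 3.00 × 10^8 m/s to work in units of c.)
Start: velocity of ship Alpha relative to the observer O = 0.2200c.
Compose with ship Beta (u' = 0.930 in ship Alpha frame): u_1 = (0.930 + 0.220) / (1 + 0.930·0.220) = 1.1500/1.2046 = 0.9547.
Compose with ship Gamma (u' = 0.330 in ship Beta frame): u_2 = (0.330 + 0.955) / (1 + 0.330·0.955) = 1.2847/1.3150 = 0.9769.
So u = 0.9769 × 3.00 × 10^8 m/s.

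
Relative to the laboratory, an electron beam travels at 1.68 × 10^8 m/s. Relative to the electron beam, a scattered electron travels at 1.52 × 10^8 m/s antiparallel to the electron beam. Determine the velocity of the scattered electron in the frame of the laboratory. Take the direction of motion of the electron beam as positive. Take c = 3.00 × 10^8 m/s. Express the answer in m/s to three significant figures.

In units of c (dividing by 3.00 × 10^8 m/s): v = 0.560, u' = -0.507.
u = (u' + v)/(1 + u'v/c²):
u = (-0.507 + 0.560) / (1 + (-0.507)·0.560) = 0.0533/0.7163 = 0.0745
(Galilean addition would give +0.053c.)
Converting back: u = 0.0745 × 3.00 × 10^8 m/s.

+2.23 × 10^7 m/s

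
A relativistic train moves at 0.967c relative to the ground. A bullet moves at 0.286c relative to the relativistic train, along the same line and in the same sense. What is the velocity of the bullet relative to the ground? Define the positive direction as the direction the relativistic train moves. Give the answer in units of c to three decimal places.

0.982c

With v = 0.967 and u' = 0.286 (in units of c),
u = (u' + v)/(1 + u'v/c²):
u = (0.286 + 0.967) / (1 + 0.286·0.967) = 1.2530/1.2766 = 0.9815
(Galilean addition would give +1.253c, exceeding c.)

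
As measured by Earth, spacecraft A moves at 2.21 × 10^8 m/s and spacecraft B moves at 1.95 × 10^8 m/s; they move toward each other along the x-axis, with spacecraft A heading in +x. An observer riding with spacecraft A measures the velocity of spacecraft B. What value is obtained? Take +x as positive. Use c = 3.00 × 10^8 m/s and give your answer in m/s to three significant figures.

-2.81 × 10^8 m/s

β_A = 0.737, β_B = -0.650 (dividing each by c = 3.00 × 10^8 m/s).
Transform to A's frame with the inverse velocity-addition law: u' = (u − v)/(1 − uv/c²), taking u = β_B and v = β_A.
u' = (-0.650 − 0.737) / (1 − (0.737)(-0.650)) = -1.3867/1.4788 = -0.9377.
u' = -0.9377 × 3.00 × 10^8 m/s.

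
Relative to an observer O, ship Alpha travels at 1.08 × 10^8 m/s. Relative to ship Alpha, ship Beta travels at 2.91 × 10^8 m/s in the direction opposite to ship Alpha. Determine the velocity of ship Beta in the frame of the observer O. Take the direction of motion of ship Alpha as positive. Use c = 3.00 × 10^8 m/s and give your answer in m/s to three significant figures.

In units of c (dividing by 3.00 × 10^8 m/s): v = 0.360, u' = -0.970.
u = (u' + v)/(1 + u'v/c²):
u = (-0.970 + 0.360) / (1 + (-0.970)·0.360) = -0.6100/0.6508 = -0.9373
(Galilean addition would give -0.610c.)
Converting back: u = -0.9373 × 3.00 × 10^8 m/s.

-2.81 × 10^8 m/s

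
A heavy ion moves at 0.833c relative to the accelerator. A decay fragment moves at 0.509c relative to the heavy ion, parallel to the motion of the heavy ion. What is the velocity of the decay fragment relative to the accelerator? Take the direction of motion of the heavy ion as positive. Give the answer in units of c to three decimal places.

0.942c

With v = 0.833 and u' = 0.509 (in units of c),
u = (u' + v)/(1 + u'v/c²):
u = (0.509 + 0.833) / (1 + 0.509·0.833) = 1.3420/1.4240 = 0.9424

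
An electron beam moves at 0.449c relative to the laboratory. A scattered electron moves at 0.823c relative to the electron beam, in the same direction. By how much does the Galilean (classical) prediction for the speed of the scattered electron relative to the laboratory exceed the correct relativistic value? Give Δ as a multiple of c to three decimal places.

Δ = 0.343c

Galilean: u_cl = 0.823 + 0.449 = 1.2720.
Relativistic: u_rel = (0.823 + 0.449) / (1 + 0.823·0.449) = 1.2720/1.3695 = 0.9288.
Δ = 1.2720 − 0.9288 = 0.3432.
(The classical prediction exceeds c; the relativistic result does not.)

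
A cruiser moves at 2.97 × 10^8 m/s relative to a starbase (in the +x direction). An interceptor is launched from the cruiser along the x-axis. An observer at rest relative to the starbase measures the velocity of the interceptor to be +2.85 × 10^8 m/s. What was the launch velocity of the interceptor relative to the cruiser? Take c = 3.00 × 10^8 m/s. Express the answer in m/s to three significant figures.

-2.02 × 10^8 m/s

v = 0.990c, u = 0.950c.
Invert the composition law: u' = (u − v)/(1 − uv/c²).
u' = (0.950 − 0.990) / (1 − (0.950)(0.990)) = -0.0400/0.0595 = -0.6723.
u' = -0.6723 × 3.00 × 10^8 m/s.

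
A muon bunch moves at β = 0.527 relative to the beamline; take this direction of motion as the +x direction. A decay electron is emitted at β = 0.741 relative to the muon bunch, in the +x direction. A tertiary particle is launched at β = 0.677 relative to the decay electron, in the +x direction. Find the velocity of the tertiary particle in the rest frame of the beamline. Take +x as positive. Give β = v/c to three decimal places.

Apply u = (u' + v)/(1 + u'v/c²) successively, working outward toward the beamline.
Start: velocity of the muon bunch relative to the beamline = 0.5270c.
Compose with the decay electron (u' = 0.741 in the muon bunch frame): u_1 = (0.741 + 0.527) / (1 + 0.741·0.527) = 1.2680/1.3905 = 0.9119.
Compose with the tertiary particle (u' = 0.677 in the decay electron frame): u_2 = (0.677 + 0.912) / (1 + 0.677·0.912) = 1.5889/1.6174 = 0.9824.

β = 0.982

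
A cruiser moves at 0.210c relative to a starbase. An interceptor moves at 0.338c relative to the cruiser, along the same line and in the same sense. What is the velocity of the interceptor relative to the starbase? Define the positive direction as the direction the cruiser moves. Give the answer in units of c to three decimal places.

0.512c

With v = 0.210 and u' = 0.338 (in units of c),
u = (u' + v)/(1 + u'v/c²):
u = (0.338 + 0.210) / (1 + 0.338·0.210) = 0.5480/1.0710 = 0.5117
(Galilean addition would give +0.548c.)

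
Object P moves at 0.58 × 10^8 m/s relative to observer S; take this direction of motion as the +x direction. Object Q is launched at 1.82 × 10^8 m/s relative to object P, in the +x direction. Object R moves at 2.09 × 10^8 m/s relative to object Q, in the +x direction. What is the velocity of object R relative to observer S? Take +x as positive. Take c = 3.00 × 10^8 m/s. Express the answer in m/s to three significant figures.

Apply u = (u' + v)/(1 + u'v/c²) successively, working outward toward observer S.
(Dividing each given speed by c = 3.00 × 10^8 m/s to work in units of c.)
Start: velocity of object P relative to observer S = 0.1933c.
Compose with object Q (u' = 0.607 in object P frame): u_1 = (0.607 + 0.193) / (1 + 0.607·0.193) = 0.8000/1.1173 = 0.7160.
Compose with object R (u' = 0.697 in object Q frame): u_2 = (0.697 + 0.716) / (1 + 0.697·0.716) = 1.4127/1.4988 = 0.9425.
So u = 0.9425 × 3.00 × 10^8 m/s.

2.83 × 10^8 m/s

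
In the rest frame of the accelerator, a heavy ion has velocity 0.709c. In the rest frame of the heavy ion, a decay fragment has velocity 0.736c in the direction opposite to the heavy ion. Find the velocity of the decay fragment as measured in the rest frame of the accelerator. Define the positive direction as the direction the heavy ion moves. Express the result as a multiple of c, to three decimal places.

-0.056c

With v = 0.709 and u' = -0.736 (in units of c),
u = (u' + v)/(1 + u'v/c²):
u = (-0.736 + 0.709) / (1 + (-0.736)·0.709) = -0.0270/0.4782 = -0.0565
(Galilean addition would give -0.027c.)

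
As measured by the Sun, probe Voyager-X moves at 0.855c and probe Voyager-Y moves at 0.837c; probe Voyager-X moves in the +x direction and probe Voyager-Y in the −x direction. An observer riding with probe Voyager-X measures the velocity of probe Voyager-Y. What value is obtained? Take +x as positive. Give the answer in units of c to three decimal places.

-0.986c

β_A = 0.855, β_B = -0.837.
Transform to A's frame with the inverse velocity-addition law: u' = (u − v)/(1 − uv/c²), taking u = β_B and v = β_A.
u' = (-0.837 − 0.855) / (1 − (0.855)(-0.837)) = -1.6920/1.7156 = -0.9862.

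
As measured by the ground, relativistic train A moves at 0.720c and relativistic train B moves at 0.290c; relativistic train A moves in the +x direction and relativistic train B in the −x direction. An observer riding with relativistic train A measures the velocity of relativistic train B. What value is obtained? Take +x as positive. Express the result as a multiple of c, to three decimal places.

β_A = 0.720, β_B = -0.290.
Transform to A's frame with the inverse velocity-addition law: u' = (u − v)/(1 − uv/c²), taking u = β_B and v = β_A.
u' = (-0.290 − 0.720) / (1 − (0.720)(-0.290)) = -1.0100/1.2088 = -0.8355.

-0.836c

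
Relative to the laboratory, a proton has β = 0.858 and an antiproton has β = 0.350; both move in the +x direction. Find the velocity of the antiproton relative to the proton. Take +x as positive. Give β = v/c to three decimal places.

β_A = 0.858, β_B = 0.350.
Transform to A's frame with the inverse velocity-addition law: u' = (u − v)/(1 − uv/c²), taking u = β_B and v = β_A.
u' = (0.350 − 0.858) / (1 − (0.858)(0.350)) = -0.5080/0.6997 = -0.7260.

β = -0.726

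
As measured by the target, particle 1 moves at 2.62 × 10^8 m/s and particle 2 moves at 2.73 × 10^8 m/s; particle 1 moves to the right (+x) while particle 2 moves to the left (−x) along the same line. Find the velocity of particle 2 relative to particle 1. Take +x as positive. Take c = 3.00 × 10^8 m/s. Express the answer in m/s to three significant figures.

-2.98 × 10^8 m/s

β_A = 0.873, β_B = -0.910 (dividing each by c = 3.00 × 10^8 m/s).
Transform to A's frame with the inverse velocity-addition law: u' = (u − v)/(1 − uv/c²), taking u = β_B and v = β_A.
u' = (-0.910 − 0.873) / (1 − (0.873)(-0.910)) = -1.7833/1.7947 = -0.9936.
u' = -0.9936 × 3.00 × 10^8 m/s.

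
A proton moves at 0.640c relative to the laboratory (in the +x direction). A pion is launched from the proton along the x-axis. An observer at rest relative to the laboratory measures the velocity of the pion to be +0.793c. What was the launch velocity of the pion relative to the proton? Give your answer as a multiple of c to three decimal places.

+0.311c

Invert the composition law: u' = (u − v)/(1 − uv/c²).
u' = (0.793 − 0.640) / (1 − (0.793)(0.640)) = 0.1530/0.4925 = 0.3107.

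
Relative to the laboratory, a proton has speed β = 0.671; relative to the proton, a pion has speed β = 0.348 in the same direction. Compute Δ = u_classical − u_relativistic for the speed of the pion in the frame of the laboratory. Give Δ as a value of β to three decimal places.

Galilean: u_cl = 0.348 + 0.671 = 1.0190.
Relativistic: u_rel = (0.348 + 0.671) / (1 + 0.348·0.671) = 1.0190/1.2335 = 0.8261.
Δ = 1.0190 − 0.8261 = 0.1929.
(The classical prediction exceeds c; the relativistic result does not.)

Δ = 0.193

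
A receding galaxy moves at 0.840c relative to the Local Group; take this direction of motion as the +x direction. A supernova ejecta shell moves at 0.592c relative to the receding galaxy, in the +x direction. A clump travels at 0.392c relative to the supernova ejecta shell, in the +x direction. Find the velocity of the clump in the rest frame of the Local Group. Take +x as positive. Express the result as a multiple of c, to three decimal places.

Apply u = (u' + v)/(1 + u'v/c²) successively, working outward toward the Local Group.
Start: velocity of the receding galaxy relative to the Local Group = 0.8400c.
Compose with the supernova ejecta shell (u' = 0.592 in the receding galaxy frame): u_1 = (0.592 + 0.840) / (1 + 0.592·0.840) = 1.4320/1.4973 = 0.9564.
Compose with the clump (u' = 0.392 in the supernova ejecta shell frame): u_2 = (0.392 + 0.956) / (1 + 0.392·0.956) = 1.3484/1.3749 = 0.9807.

0.981c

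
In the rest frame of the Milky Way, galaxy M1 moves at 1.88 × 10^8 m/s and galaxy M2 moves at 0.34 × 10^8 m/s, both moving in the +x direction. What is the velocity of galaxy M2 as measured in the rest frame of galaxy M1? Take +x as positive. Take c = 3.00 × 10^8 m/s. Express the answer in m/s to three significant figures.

-1.66 × 10^8 m/s

β_A = 0.627, β_B = 0.113 (dividing each by c = 3.00 × 10^8 m/s).
Transform to A's frame with the inverse velocity-addition law: u' = (u − v)/(1 − uv/c²), taking u = β_B and v = β_A.
u' = (0.113 − 0.627) / (1 − (0.627)(0.113)) = -0.5133/0.9290 = -0.5526.
u' = -0.5526 × 3.00 × 10^8 m/s.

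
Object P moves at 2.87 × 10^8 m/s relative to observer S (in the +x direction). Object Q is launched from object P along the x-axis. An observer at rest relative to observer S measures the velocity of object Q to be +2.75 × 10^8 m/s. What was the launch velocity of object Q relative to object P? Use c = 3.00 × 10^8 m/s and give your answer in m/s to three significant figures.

v = 0.957c, u = 0.917c.
Invert the composition law: u' = (u − v)/(1 − uv/c²).
u' = (0.917 − 0.957) / (1 − (0.917)(0.957)) = -0.0400/0.1231 = -0.3251.
u' = -0.3251 × 3.00 × 10^8 m/s.

-9.75 × 10^7 m/s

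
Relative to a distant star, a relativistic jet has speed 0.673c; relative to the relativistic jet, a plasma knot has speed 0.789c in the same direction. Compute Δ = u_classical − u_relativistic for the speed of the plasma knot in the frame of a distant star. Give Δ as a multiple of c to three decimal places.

Δ = 0.507c

Galilean: u_cl = 0.789 + 0.673 = 1.4620.
Relativistic: u_rel = (0.789 + 0.673) / (1 + 0.789·0.673) = 1.4620/1.5310 = 0.9549.
Δ = 1.4620 − 0.9549 = 0.5071.
(The classical prediction exceeds c; the relativistic result does not.)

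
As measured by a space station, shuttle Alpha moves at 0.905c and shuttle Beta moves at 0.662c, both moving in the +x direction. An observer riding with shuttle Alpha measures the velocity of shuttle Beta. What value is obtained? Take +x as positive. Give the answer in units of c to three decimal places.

-0.606c

β_A = 0.905, β_B = 0.662.
Transform to A's frame with the inverse velocity-addition law: u' = (u − v)/(1 − uv/c²), taking u = β_B and v = β_A.
u' = (0.662 − 0.905) / (1 − (0.905)(0.662)) = -0.2430/0.4009 = -0.6062.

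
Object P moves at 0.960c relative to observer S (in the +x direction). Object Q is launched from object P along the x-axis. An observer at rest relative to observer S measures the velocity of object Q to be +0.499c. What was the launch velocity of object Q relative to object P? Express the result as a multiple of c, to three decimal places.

-0.885c

Invert the composition law: u' = (u − v)/(1 − uv/c²).
u' = (0.499 − 0.960) / (1 − (0.499)(0.960)) = -0.4610/0.5210 = -0.8849.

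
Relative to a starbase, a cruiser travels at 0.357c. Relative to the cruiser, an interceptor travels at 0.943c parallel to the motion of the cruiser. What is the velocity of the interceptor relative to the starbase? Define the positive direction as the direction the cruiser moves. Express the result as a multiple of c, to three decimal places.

0.973c

With v = 0.357 and u' = 0.943 (in units of c),
u = (u' + v)/(1 + u'v/c²):
u = (0.943 + 0.357) / (1 + 0.943·0.357) = 1.3000/1.3367 = 0.9726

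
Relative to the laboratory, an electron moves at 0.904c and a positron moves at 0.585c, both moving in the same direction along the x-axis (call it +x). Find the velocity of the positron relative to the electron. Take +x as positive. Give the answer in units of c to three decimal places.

β_A = 0.904, β_B = 0.585.
Transform to A's frame with the inverse velocity-addition law: u' = (u − v)/(1 − uv/c²), taking u = β_B and v = β_A.
u' = (0.585 − 0.904) / (1 − (0.904)(0.585)) = -0.3190/0.4712 = -0.6771.

-0.677c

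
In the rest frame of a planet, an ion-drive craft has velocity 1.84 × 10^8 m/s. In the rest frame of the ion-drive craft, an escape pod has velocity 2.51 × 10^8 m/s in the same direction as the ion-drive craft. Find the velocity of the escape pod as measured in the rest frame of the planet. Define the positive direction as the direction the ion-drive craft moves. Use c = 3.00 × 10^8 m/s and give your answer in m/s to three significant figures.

In units of c (dividing by 3.00 × 10^8 m/s): v = 0.613, u' = 0.837.
u = (u' + v)/(1 + u'v/c²):
u = (0.837 + 0.613) / (1 + 0.837·0.613) = 1.4500/1.5132 = 0.9583
(Galilean addition would give +1.450c, exceeding c.)
Converting back: u = 0.9583 × 3.00 × 10^8 m/s.

2.87 × 10^8 m/s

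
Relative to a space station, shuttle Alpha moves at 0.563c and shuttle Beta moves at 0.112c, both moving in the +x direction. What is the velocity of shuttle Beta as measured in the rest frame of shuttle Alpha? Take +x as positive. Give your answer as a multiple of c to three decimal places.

-0.481c

β_A = 0.563, β_B = 0.112.
Transform to A's frame with the inverse velocity-addition law: u' = (u − v)/(1 − uv/c²), taking u = β_B and v = β_A.
u' = (0.112 − 0.563) / (1 − (0.563)(0.112)) = -0.4510/0.9369 = -0.4814.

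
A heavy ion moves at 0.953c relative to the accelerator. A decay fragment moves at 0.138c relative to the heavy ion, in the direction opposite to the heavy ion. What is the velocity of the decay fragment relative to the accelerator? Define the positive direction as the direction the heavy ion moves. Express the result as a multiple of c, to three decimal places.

+0.938c

With v = 0.953 and u' = -0.138 (in units of c),
u = (u' + v)/(1 + u'v/c²):
u = (-0.138 + 0.953) / (1 + (-0.138)·0.953) = 0.8150/0.8685 = 0.9384
(Galilean addition would give +0.815c.)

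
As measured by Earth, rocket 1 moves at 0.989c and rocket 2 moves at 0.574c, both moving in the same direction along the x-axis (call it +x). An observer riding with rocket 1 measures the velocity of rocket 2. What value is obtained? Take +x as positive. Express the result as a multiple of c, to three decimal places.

β_A = 0.989, β_B = 0.574.
Transform to A's frame with the inverse velocity-addition law: u' = (u − v)/(1 − uv/c²), taking u = β_B and v = β_A.
u' = (0.574 − 0.989) / (1 − (0.989)(0.574)) = -0.4150/0.4323 = -0.9600.

-0.960c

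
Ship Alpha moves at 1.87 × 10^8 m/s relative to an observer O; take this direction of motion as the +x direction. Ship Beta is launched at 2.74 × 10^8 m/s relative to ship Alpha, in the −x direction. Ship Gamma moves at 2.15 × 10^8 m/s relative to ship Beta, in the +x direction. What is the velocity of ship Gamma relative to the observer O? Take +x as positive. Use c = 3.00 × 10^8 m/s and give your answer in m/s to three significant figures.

Apply u = (u' + v)/(1 + u'v/c²) successively, working outward toward the observer O.
(Dividing each given speed by c = 3.00 × 10^8 m/s to work in units of c.)
Start: velocity of ship Alpha relative to the observer O = 0.6233c.
Compose with ship Beta (u' = -0.913 in ship Alpha frame): u_1 = (-0.913 + 0.623) / (1 + (-0.913)·0.623) = -0.2900/0.4307 = -0.6733.
Compose with ship Gamma (u' = 0.717 in ship Beta frame): u_2 = (0.717 + (-0.673)) / (1 + 0.717·(-0.673)) = 0.0433/0.5174 = 0.0837.
So u = 0.0837 × 3.00 × 10^8 m/s.

+2.51 × 10^7 m/s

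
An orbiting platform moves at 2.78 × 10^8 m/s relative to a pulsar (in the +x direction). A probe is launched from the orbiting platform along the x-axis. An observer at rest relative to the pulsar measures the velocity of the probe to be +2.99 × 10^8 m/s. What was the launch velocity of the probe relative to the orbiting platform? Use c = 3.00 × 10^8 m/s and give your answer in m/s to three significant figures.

v = 0.927c, u = 0.997c.
Invert the composition law: u' = (u − v)/(1 − uv/c²).
u' = (0.997 − 0.927) / (1 − (0.997)(0.927)) = 0.0700/0.0764 = 0.9160.
u' = 0.9160 × 3.00 × 10^8 m/s.

+2.75 × 10^8 m/s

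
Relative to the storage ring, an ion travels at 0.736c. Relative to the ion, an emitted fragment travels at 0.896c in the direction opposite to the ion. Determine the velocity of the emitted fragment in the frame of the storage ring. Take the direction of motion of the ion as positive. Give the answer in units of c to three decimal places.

With v = 0.736 and u' = -0.896 (in units of c),
u = (u' + v)/(1 + u'v/c²):
u = (-0.896 + 0.736) / (1 + (-0.896)·0.736) = -0.1600/0.3405 = -0.4698

-0.470c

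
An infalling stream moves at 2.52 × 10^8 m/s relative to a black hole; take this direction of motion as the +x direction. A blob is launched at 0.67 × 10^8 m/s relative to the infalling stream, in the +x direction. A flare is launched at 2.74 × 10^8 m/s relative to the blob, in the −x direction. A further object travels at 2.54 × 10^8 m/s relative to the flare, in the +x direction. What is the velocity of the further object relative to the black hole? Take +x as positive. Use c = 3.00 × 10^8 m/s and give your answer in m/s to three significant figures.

Apply u = (u' + v)/(1 + u'v/c²) successively, working outward toward the black hole.
(Dividing each given speed by c = 3.00 × 10^8 m/s to work in units of c.)
Start: velocity of the infalling stream relative to the black hole = 0.8400c.
Compose with the blob (u' = 0.223 in the infalling stream frame): u_1 = (0.223 + 0.840) / (1 + 0.223·0.840) = 1.0633/1.1876 = 0.8954.
Compose with the flare (u' = -0.913 in the blob frame): u_2 = (-0.913 + 0.895) / (1 + (-0.913)·0.895) = -0.0180/0.1822 = -0.0986.
Compose with the further object (u' = 0.847 in the flare frame): u_3 = (0.847 + (-0.099)) / (1 + 0.847·(-0.099)) = 0.7481/0.9165 = 0.8162.
So u = 0.8162 × 3.00 × 10^8 m/s.

+2.45 × 10^8 m/s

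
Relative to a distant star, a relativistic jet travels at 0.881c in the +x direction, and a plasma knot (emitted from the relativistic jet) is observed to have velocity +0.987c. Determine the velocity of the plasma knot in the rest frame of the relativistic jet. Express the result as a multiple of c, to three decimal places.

Invert the composition law: u' = (u − v)/(1 − uv/c²).
u' = (0.987 − 0.881) / (1 − (0.987)(0.881)) = 0.1060/0.1305 = 0.8126.

+0.813c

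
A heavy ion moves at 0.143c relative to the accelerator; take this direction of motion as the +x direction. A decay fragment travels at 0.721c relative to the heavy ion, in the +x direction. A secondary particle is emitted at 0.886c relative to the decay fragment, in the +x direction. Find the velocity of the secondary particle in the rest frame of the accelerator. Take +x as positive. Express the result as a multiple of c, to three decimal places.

0.985c

Apply u = (u' + v)/(1 + u'v/c²) successively, working outward toward the accelerator.
Start: velocity of the heavy ion relative to the accelerator = 0.1430c.
Compose with the decay fragment (u' = 0.721 in the heavy ion frame): u_1 = (0.721 + 0.143) / (1 + 0.721·0.143) = 0.8640/1.1031 = 0.7832.
Compose with the secondary particle (u' = 0.886 in the decay fragment frame): u_2 = (0.886 + 0.783) / (1 + 0.886·0.783) = 1.6692/1.6940 = 0.9854.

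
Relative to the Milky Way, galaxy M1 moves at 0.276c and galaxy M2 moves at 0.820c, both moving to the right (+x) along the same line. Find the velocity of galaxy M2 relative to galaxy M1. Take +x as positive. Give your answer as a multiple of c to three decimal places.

+0.703c

β_A = 0.276, β_B = 0.820.
Transform to A's frame with the inverse velocity-addition law: u' = (u − v)/(1 − uv/c²), taking u = β_B and v = β_A.
u' = (0.820 − 0.276) / (1 − (0.276)(0.820)) = 0.5440/0.7737 = 0.7031.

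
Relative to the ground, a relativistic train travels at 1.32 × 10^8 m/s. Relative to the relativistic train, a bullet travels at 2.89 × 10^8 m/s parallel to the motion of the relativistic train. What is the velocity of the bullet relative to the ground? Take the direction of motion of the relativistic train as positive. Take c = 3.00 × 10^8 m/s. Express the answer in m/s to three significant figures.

In units of c (dividing by 3.00 × 10^8 m/s): v = 0.440, u' = 0.963.
u = (u' + v)/(1 + u'v/c²):
u = (0.963 + 0.440) / (1 + 0.963·0.440) = 1.4033/1.4239 = 0.9856
(Galilean addition would give +1.403c, exceeding c.)
Converting back: u = 0.9856 × 3.00 × 10^8 m/s.

2.96 × 10^8 m/s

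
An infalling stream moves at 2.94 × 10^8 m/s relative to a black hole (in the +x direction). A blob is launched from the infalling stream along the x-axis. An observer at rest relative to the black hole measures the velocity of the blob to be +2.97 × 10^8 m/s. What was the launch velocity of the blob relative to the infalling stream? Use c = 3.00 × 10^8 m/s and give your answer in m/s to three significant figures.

v = 0.980c, u = 0.990c.
Invert the composition law: u' = (u − v)/(1 − uv/c²).
u' = (0.990 − 0.980) / (1 − (0.990)(0.980)) = 0.0100/0.0298 = 0.3356.
u' = 0.3356 × 3.00 × 10^8 m/s.

+1.01 × 10^8 m/s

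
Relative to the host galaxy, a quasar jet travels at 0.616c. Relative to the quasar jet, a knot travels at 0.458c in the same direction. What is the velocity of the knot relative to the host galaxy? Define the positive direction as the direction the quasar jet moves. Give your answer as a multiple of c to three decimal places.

0.838c

With v = 0.616 and u' = 0.458 (in units of c),
u = (u' + v)/(1 + u'v/c²):
u = (0.458 + 0.616) / (1 + 0.458·0.616) = 1.0740/1.2821 = 0.8377
(Galilean addition would give +1.074c, exceeding c.)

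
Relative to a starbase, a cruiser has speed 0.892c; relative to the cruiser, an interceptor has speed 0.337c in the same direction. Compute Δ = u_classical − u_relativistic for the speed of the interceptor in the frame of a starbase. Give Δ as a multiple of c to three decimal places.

Δ = 0.284c

Galilean: u_cl = 0.337 + 0.892 = 1.2290.
Relativistic: u_rel = (0.337 + 0.892) / (1 + 0.337·0.892) = 1.2290/1.3006 = 0.9449.
Δ = 1.2290 − 0.9449 = 0.2841.
(The classical prediction exceeds c; the relativistic result does not.)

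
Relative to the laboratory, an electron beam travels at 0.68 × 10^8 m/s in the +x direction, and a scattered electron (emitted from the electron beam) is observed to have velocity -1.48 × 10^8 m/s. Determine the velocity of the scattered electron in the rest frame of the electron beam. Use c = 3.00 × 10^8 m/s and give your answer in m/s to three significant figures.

-1.94 × 10^8 m/s

v = 0.227c, u = -0.493c.
Invert the composition law: u' = (u − v)/(1 − uv/c²).
u' = (-0.493 − 0.227) / (1 − (-0.493)(0.227)) = -0.7200/1.1118 = -0.6476.
u' = -0.6476 × 3.00 × 10^8 m/s.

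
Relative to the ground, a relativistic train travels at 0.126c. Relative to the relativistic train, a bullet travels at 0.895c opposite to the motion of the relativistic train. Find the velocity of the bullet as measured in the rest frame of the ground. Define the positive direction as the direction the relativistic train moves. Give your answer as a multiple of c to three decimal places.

-0.867c

With v = 0.126 and u' = -0.895 (in units of c),
u = (u' + v)/(1 + u'v/c²):
u = (-0.895 + 0.126) / (1 + (-0.895)·0.126) = -0.7690/0.8872 = -0.8667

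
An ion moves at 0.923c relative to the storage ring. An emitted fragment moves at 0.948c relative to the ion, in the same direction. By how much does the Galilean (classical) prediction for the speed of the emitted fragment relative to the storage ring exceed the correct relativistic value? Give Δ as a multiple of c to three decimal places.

Δ = 0.873c

Galilean: u_cl = 0.948 + 0.923 = 1.8710.
Relativistic: u_rel = (0.948 + 0.923) / (1 + 0.948·0.923) = 1.8710/1.8750 = 0.9979.
Δ = 1.8710 − 0.9979 = 0.8731.
(The classical prediction exceeds c; the relativistic result does not.)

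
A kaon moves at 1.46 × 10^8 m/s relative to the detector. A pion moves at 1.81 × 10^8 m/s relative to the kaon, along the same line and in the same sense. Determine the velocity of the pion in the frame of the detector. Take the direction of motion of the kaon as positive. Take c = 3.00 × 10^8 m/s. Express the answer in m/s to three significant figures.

In units of c (dividing by 3.00 × 10^8 m/s): v = 0.487, u' = 0.603.
u = (u' + v)/(1 + u'v/c²):
u = (0.603 + 0.487) / (1 + 0.603·0.487) = 1.0900/1.2936 = 0.8426
(Galilean addition would give +1.090c, exceeding c.)
Converting back: u = 0.8426 × 3.00 × 10^8 m/s.

2.53 × 10^8 m/s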